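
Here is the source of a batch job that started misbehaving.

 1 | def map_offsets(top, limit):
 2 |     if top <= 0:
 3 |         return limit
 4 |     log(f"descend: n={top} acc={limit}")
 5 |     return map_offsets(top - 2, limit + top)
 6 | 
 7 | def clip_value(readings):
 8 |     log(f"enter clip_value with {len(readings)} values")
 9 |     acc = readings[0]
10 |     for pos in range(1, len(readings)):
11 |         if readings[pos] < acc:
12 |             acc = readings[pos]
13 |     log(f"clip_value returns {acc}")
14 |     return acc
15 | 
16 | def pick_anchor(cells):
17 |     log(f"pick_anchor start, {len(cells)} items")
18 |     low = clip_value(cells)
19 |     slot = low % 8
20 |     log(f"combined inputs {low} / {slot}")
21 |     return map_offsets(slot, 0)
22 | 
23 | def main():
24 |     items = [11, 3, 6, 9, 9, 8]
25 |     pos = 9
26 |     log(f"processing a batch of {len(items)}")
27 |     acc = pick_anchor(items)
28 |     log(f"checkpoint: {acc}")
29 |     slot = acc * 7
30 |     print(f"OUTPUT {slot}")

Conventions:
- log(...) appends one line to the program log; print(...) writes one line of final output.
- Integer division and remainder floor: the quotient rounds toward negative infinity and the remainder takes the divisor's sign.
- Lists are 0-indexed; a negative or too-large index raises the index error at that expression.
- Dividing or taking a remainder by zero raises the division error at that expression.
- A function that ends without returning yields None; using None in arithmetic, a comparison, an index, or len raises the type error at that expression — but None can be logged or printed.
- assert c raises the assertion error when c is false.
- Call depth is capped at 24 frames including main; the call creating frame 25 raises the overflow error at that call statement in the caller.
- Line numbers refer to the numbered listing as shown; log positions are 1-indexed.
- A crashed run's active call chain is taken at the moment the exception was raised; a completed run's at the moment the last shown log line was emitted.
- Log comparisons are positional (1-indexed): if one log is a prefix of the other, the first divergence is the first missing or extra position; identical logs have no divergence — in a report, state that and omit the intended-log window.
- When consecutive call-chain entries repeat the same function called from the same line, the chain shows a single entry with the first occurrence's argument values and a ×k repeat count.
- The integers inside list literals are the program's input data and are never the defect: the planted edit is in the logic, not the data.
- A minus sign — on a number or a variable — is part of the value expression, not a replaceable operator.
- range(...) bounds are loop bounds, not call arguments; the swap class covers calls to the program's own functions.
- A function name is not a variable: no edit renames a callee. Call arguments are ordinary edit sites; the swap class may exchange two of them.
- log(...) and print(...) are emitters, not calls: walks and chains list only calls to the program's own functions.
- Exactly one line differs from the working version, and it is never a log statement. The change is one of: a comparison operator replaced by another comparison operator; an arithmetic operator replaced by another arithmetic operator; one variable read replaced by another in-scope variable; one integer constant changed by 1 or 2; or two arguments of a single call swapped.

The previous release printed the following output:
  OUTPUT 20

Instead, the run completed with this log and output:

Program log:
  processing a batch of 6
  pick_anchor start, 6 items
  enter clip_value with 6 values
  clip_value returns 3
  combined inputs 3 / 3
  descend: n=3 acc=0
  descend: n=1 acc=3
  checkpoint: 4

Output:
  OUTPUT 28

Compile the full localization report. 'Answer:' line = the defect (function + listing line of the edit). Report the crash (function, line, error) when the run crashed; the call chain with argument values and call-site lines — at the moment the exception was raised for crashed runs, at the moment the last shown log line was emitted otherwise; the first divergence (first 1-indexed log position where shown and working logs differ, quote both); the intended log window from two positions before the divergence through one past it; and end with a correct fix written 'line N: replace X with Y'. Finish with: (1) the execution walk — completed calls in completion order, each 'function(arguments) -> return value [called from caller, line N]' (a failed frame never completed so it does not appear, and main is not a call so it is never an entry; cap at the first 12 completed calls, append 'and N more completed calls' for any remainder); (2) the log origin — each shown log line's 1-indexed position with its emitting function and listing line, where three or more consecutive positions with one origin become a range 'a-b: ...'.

Answer: the defect is in main at line 29.
Core observation: Nothing in the log betrays the bug — only the output does.
Call chain: main.
First divergence: none; the two logs match at every position.
Execution walk:
  clip_value([11, 3, 6, 9, 9, 8]) -> 3  [called from pick_anchor, line 18]
  map_offsets(-1, 4) -> 4  [called from map_offsets, line 5]
  map_offsets(1, 3) -> 4  [called from map_offsets, line 5]
  map_offsets(3, 0) -> 4  [called from pick_anchor, line 21]
  pick_anchor([11, 3, 6, 9, 9, 8]) -> 4  [called from main, line 27]
Log origins:
  1: from main, line 26
  2: from pick_anchor, line 17
  3: from clip_value, line 8
  4: from clip_value, line 13
  5: from pick_anchor, line 20
  6: from map_offsets, line 4
  7: from map_offsets, line 4
  8: from main, line 28
A correct fix: line 29: replace `7` with `5`.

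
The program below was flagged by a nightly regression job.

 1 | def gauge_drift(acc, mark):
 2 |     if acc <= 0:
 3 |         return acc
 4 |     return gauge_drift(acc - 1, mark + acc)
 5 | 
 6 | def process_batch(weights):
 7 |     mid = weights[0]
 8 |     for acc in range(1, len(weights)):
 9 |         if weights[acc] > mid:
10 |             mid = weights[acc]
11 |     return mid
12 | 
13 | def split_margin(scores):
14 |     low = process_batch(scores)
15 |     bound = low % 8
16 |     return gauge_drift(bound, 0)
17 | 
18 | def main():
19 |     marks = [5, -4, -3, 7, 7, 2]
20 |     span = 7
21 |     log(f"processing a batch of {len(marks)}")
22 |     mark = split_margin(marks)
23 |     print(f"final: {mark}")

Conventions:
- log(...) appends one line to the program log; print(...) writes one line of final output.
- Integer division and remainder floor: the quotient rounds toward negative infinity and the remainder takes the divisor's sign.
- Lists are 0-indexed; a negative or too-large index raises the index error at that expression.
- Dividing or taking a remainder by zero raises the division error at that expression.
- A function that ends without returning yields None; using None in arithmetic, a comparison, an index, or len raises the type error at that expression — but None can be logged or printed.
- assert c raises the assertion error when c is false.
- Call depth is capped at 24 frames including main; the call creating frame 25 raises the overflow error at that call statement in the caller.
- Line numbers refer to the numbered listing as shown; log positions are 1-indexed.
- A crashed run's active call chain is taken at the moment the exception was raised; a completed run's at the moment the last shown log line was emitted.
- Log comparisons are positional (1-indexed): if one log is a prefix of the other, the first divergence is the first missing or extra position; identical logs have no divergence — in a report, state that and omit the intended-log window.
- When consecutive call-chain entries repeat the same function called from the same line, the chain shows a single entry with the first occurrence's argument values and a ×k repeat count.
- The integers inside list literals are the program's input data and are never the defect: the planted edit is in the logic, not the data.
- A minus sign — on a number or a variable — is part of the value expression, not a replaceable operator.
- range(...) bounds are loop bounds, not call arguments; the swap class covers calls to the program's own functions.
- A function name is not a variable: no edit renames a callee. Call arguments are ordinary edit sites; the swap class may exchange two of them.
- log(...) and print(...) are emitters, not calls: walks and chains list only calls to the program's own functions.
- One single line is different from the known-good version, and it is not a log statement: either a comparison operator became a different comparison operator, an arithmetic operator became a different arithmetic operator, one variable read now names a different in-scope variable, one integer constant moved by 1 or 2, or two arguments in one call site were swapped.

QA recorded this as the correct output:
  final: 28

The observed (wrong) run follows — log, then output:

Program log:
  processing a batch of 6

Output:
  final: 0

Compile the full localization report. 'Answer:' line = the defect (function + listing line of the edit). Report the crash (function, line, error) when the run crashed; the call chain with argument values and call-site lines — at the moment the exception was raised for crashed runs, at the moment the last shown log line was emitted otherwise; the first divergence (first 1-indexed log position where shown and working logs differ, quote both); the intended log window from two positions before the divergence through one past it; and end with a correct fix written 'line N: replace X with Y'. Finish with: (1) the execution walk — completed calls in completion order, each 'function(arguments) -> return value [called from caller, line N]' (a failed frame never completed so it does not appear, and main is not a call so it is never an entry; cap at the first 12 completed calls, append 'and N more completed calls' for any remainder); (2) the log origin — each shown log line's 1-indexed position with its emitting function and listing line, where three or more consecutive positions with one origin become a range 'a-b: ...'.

Answer: the defect is in gauge_drift at line 3.
Key observation: The two runs log identically and part ways only at the printed values.
Call chain: main.
First divergence: none; the two logs match at every position.
Execution walk:
  process_batch([5, -4, -3, 7, 7, 2]) -> 7  [called from split_margin, line 14]
  gauge_drift(0, 28) -> 0  [called from gauge_drift, line 4]
  gauge_drift(1, 27) -> 0  [called from gauge_drift, line 4]
  gauge_drift(2, 25) -> 0  [called from gauge_drift, line 4]
  gauge_drift(3, 22) -> 0  [called from gauge_drift, line 4]
  gauge_drift(4, 18) -> 0  [called from gauge_drift, line 4]
  gauge_drift(5, 13) -> 0  [called from gauge_drift, line 4]
  gauge_drift(6, 7) -> 0  [called from gauge_drift, line 4]
  gauge_drift(7, 0) -> 0  [called from split_margin, line 16]
  split_margin([5, -4, -3, 7, 7, 2]) -> 0  [called from main, line 22]
Log origins:
  1 — main, line 21
A correct fix: line 3: replace `acc` with `mark`.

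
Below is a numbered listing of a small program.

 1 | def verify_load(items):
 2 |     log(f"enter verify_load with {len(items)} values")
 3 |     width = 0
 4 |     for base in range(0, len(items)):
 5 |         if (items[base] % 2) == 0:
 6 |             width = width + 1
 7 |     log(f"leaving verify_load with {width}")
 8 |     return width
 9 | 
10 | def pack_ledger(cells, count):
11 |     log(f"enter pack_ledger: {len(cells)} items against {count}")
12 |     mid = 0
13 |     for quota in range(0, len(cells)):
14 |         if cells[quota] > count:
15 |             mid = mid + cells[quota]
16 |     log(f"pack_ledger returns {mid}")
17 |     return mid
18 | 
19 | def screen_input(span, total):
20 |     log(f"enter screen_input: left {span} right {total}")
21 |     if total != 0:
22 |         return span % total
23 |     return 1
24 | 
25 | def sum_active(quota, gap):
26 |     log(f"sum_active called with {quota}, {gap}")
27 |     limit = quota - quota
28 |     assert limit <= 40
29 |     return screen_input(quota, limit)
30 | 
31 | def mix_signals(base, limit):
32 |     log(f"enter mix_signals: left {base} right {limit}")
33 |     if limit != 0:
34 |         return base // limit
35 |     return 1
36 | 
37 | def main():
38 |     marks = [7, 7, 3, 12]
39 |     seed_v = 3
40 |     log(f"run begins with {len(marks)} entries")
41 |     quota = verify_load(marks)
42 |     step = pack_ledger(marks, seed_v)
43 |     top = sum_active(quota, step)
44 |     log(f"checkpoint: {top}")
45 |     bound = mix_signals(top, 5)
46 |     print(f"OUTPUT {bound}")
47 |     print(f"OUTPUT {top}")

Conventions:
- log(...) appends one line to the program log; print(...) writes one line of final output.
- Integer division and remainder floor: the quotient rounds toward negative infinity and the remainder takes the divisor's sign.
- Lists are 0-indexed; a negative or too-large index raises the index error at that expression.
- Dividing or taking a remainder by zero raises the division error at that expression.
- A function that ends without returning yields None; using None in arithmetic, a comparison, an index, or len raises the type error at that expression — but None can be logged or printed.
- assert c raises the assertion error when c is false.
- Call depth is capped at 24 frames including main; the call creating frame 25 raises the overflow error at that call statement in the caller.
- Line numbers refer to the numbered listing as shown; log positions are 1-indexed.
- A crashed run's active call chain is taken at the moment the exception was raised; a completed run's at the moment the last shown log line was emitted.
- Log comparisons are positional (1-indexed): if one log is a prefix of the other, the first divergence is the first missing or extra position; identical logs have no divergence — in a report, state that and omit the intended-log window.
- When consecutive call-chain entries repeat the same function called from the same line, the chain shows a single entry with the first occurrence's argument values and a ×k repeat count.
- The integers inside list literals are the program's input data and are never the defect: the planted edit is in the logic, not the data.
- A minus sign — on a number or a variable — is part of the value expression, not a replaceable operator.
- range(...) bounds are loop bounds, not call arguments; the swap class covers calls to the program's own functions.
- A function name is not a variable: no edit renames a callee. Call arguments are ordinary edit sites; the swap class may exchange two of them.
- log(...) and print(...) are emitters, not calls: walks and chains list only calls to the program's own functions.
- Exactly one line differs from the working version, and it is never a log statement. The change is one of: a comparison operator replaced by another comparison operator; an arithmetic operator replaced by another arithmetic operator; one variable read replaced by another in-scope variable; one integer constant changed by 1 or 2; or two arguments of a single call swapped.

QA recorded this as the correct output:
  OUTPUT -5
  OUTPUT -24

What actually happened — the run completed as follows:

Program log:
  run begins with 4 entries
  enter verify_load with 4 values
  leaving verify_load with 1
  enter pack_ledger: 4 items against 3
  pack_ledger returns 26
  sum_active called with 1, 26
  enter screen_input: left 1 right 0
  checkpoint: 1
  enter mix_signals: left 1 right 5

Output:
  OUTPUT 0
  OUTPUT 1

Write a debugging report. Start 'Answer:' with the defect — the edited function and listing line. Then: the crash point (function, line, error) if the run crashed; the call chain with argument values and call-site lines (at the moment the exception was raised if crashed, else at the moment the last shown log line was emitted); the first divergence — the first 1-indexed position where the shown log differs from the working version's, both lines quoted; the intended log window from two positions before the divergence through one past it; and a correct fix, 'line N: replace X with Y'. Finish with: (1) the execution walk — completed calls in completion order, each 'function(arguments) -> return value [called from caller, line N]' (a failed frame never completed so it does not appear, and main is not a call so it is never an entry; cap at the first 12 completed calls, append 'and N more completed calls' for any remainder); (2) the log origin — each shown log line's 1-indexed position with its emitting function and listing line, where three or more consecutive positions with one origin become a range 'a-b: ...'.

Answer: the defect is in sum_active at line 27.
The tell: Everything matches until log position 7, which reads 'enter screen_input: left 1 right 0' in place of 'enter screen_input: left 1 right -25'.
Call chain: main -> mix_signals(1, 5) (called at line 45).
First divergence: at position 7 the run shows 'enter screen_input: left 1 right 0' where the working version logs 'enter screen_input: left 1 right -25'.
Intended log window:
  5: pack_ledger returns 26
  6: sum_active called with 1, 26
  7: enter screen_input: left 1 right -25
  8: checkpoint: -24
Execution walk:
  verify_load([7, 7, 3, 12]) -> 1  [called from main, line 41]
  pack_ledger([7, 7, 3, 12], 3) -> 26  [called from main, line 42]
  screen_input(1, 0) -> 1  [called from sum_active, line 29]
  sum_active(1, 26) -> 1  [called from main, line 43]
  mix_signals(1, 5) -> 0  [called from main, line 45]
Log line origins:
  1: emitted by main (line 40)
  2: emitted by verify_load (line 2)
  3: emitted by verify_load (line 7)
  4: emitted by pack_ledger (line 11)
  5: emitted by pack_ledger (line 16)
  6: emitted by sum_active (line 26)
  7: emitted by screen_input (line 20)
  8: emitted by main (line 44)
  9: emitted by mix_signals (line 32)
A correct fix: line 27: replace `quota - quota` with `quota - gap`.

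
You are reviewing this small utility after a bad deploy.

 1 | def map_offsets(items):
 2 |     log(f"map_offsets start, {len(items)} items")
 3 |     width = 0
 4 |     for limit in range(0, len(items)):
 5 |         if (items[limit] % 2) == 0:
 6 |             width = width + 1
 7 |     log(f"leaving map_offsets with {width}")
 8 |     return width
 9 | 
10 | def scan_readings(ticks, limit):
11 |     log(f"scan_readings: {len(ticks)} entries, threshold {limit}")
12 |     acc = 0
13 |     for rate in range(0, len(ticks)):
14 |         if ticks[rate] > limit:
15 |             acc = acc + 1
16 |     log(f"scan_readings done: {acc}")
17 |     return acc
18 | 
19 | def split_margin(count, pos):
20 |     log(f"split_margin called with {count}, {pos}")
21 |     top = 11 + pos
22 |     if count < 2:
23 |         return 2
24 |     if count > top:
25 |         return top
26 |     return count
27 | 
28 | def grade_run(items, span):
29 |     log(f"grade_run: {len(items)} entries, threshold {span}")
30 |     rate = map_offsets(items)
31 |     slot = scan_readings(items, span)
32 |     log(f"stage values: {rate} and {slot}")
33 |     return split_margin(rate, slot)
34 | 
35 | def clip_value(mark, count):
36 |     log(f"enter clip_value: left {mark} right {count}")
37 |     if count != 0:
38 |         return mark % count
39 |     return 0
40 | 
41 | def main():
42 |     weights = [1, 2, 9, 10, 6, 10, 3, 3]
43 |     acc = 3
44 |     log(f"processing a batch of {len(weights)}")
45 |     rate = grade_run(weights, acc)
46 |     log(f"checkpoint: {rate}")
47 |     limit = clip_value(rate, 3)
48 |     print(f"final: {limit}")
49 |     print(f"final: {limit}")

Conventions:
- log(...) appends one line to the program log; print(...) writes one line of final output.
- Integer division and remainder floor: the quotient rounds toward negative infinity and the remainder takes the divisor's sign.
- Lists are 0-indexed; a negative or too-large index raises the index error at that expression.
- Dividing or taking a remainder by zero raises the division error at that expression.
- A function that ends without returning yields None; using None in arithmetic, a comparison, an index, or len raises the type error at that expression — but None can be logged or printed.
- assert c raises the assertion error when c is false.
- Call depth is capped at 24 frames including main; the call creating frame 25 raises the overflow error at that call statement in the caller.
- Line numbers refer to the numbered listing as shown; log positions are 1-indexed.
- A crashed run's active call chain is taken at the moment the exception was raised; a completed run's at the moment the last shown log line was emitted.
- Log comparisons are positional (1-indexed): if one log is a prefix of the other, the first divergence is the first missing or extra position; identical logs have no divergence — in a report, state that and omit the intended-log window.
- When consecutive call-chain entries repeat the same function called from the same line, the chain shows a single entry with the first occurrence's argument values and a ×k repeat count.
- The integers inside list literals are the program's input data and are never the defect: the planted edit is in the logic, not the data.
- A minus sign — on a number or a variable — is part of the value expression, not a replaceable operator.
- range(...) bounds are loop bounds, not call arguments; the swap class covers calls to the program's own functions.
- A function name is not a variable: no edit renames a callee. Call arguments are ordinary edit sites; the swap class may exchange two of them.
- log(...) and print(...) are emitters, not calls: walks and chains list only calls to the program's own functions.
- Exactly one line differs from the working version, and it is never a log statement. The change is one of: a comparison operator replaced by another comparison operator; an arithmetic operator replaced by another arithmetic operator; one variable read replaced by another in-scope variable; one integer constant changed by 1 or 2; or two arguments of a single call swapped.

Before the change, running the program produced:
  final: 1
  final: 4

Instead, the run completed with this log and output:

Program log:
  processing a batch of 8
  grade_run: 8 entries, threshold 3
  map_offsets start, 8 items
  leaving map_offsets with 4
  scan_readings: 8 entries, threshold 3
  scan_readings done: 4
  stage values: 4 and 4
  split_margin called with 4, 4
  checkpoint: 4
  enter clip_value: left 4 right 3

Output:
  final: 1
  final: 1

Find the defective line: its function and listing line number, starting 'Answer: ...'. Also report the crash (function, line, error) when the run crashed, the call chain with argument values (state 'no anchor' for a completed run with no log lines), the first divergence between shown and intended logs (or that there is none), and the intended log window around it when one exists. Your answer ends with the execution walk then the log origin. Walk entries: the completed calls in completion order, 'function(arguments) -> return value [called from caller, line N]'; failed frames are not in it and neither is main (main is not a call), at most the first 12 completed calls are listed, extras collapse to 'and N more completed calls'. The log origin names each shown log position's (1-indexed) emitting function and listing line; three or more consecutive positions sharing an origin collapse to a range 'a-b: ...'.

Answer: the defect is in main at line 49.
Key observation: No log line changed; the fault shows up purely in the output.
Call chain: main -> clip_value(4, 3) (called at line 47).
First divergence: none — the logs agree in full.
Execution walk:
  map_offsets([1, 2, 9, 10, 6, 10, 3, 3]) -> 4  [called from grade_run, line 30]
  scan_readings([1, 2, 9, 10, 6, 10, 3, 3], 3) -> 4  [called from grade_run, line 31]
  split_margin(4, 4) -> 4  [called from grade_run, line 33]
  grade_run([1, 2, 9, 10, 6, 10, 3, 3], 3) -> 4  [called from main, line 45]
  clip_value(4, 3) -> 1  [called from main, line 47]
Origin of each log line:
  1: from main, line 44
  2: from grade_run, line 29
  3: from map_offsets, line 2
  4: from map_offsets, line 7
  5: from scan_readings, line 11
  6: from scan_readings, line 16
  7: from grade_run, line 32
  8: from split_margin, line 20
  9: from main, line 46
  10: from clip_value, line 36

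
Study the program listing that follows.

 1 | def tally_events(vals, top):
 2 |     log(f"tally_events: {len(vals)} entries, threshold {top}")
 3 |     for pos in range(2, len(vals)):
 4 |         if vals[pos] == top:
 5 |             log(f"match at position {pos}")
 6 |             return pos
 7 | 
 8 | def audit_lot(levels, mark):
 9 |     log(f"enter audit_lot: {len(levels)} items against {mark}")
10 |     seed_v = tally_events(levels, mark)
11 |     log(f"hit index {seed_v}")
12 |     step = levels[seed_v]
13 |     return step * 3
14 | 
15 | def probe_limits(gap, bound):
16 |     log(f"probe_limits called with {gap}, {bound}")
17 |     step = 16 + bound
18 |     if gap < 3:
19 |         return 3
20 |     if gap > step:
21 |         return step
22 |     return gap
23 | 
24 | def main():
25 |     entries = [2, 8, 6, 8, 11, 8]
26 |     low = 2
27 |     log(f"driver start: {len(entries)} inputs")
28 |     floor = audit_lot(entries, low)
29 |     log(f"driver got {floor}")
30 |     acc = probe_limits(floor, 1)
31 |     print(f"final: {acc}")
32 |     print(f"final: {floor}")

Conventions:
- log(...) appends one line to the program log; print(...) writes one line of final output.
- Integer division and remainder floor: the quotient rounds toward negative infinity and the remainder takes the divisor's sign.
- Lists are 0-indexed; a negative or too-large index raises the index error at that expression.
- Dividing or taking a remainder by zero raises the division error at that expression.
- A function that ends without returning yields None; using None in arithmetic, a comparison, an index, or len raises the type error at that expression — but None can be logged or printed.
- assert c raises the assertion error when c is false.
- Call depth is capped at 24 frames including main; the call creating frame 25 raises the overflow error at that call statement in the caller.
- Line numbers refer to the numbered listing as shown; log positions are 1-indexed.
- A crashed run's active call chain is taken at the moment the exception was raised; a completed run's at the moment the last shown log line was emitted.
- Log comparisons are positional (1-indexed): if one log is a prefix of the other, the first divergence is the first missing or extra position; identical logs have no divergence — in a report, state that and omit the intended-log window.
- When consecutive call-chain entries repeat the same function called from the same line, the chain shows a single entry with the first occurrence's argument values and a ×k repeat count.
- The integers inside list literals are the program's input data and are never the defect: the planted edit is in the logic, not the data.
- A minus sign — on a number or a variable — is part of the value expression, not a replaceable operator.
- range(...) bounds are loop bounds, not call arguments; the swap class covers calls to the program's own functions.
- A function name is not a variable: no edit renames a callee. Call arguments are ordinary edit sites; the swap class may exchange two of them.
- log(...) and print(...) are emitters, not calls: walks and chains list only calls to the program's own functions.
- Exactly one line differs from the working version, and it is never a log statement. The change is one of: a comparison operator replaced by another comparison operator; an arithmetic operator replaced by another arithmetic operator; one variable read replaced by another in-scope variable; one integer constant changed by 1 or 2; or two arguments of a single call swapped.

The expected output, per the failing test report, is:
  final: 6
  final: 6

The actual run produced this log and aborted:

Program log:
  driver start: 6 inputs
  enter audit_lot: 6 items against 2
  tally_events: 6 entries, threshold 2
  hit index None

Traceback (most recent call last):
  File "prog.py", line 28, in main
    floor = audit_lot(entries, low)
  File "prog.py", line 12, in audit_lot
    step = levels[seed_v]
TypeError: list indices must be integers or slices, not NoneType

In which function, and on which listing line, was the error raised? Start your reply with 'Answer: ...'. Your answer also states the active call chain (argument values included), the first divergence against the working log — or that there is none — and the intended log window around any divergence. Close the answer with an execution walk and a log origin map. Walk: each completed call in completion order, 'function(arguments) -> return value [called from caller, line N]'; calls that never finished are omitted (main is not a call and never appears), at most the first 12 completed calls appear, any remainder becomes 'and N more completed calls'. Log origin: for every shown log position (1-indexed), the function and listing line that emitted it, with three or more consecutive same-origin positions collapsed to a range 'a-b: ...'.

Answer: the error was raised in audit_lot, line 12.
Core observation: Position 4 is the first bad log line: 'hit index None' should read 'match at position 0'.
Call chain: main -> audit_lot([2, 8, 6, 8, 11, 8], 2) (called at line 28).
First divergence: at position 4 the run shows 'hit index None' where the working version logs 'match at position 0'.
Intended log window:
  2: enter audit_lot: 6 items against 2
  3: tally_events: 6 entries, threshold 2
  4: match at position 0
  5: hit index 0
Execution walk:
  tally_events([2, 8, 6, 8, 11, 8], 2) -> None  [called from audit_lot, line 10]
Log line origins:
  1: emitted by main (line 27)
  2: emitted by audit_lot (line 9)
  3: emitted by tally_events (line 2)
  4: emitted by audit_lot (line 11)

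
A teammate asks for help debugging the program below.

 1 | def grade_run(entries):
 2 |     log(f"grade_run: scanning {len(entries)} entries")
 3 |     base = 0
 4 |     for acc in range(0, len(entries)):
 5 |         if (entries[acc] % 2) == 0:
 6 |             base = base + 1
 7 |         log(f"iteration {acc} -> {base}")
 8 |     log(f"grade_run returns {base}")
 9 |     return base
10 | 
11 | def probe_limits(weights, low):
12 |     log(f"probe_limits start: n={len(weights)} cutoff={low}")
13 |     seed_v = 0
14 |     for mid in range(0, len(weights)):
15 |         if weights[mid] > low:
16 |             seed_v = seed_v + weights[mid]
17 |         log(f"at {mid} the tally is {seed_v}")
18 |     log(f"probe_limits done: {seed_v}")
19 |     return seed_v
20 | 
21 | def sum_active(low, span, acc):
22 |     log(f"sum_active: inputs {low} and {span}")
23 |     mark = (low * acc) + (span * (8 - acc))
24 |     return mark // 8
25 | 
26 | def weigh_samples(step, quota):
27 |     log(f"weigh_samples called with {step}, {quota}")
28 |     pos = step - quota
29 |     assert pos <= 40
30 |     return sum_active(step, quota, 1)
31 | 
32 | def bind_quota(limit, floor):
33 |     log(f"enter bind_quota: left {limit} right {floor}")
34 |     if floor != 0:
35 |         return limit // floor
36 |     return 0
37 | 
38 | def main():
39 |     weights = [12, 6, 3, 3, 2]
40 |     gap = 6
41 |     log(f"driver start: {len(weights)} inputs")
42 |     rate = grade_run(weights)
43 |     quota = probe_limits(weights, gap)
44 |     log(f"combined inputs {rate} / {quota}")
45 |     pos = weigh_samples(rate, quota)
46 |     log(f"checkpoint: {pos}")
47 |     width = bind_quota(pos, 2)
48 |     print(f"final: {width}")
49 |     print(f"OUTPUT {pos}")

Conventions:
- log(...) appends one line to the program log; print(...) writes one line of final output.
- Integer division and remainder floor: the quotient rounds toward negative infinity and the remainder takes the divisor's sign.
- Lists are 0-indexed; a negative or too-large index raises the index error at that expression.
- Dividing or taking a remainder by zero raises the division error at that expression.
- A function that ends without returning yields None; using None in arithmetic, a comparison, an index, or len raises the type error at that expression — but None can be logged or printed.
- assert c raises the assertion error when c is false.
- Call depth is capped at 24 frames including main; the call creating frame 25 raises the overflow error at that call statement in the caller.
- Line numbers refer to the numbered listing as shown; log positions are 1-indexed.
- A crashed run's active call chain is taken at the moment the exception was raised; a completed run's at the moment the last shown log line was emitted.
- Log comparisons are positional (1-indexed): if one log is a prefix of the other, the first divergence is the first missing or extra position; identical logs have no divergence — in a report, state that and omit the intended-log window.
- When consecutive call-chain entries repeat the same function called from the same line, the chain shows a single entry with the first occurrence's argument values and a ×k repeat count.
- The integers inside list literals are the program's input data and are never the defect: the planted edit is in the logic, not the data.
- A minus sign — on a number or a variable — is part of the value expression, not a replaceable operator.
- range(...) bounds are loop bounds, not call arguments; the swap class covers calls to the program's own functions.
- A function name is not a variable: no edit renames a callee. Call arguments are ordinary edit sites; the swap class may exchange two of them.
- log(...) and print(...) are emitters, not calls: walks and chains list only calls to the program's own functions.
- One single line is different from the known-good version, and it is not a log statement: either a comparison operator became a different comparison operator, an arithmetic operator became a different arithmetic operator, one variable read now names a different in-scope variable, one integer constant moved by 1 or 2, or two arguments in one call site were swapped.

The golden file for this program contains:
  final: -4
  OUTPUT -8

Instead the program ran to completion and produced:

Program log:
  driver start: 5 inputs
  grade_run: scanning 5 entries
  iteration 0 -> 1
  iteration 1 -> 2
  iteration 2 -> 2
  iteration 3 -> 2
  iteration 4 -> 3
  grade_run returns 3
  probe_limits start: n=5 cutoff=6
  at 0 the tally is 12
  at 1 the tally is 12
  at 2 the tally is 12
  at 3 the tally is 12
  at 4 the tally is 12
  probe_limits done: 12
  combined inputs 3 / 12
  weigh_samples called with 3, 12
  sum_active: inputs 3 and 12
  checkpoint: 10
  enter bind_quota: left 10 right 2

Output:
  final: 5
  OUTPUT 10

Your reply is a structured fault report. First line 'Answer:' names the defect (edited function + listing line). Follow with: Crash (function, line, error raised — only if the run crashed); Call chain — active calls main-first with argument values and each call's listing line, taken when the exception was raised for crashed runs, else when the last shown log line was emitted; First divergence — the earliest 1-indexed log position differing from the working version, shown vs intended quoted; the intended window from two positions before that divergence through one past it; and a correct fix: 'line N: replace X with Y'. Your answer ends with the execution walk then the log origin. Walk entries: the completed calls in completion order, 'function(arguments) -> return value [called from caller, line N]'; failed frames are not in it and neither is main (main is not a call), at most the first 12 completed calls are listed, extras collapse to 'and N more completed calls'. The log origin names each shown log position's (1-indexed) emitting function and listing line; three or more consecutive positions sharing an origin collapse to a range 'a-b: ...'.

Answer: the defect is in weigh_samples at line 30.
Key fact: Position 18 is the first bad log line: 'sum_active: inputs 3 and 12' should read 'sum_active: inputs 3 and -9'.
Call chain: main -> bind_quota(10, 2) (called at line 47).
First divergence: position 18 — the shown line 'sum_active: inputs 3 and 12' should read 'sum_active: inputs 3 and -9'.
Intended log window:
  16: combined inputs 3 / 12
  17: weigh_samples called with 3, 12
  18: sum_active: inputs 3 and -9
  19: checkpoint: -8
Execution walk:
  grade_run([12, 6, 3, 3, 2]) -> 3  [called from main, line 42]
  probe_limits([12, 6, 3, 3, 2], 6) -> 12  [called from main, line 43]
  sum_active(3, 12, 1) -> 10  [called from weigh_samples, line 30]
  weigh_samples(3, 12) -> 10  [called from main, line 45]
  bind_quota(10, 2) -> 5  [called from main, line 47]
Origin of each log line:
  1 — main, line 41
  2 — grade_run, line 2
  3-7 — grade_run, line 7
  8 — grade_run, line 8
  9 — probe_limits, line 12
  10-14 — probe_limits, line 17
  15 — probe_limits, line 18
  16 — main, line 44
  17 — weigh_samples, line 27
  18 — sum_active, line 22
  19 — main, line 46
  20 — bind_quota, line 33
A correct fix: line 30: replace `quota` with `pos`.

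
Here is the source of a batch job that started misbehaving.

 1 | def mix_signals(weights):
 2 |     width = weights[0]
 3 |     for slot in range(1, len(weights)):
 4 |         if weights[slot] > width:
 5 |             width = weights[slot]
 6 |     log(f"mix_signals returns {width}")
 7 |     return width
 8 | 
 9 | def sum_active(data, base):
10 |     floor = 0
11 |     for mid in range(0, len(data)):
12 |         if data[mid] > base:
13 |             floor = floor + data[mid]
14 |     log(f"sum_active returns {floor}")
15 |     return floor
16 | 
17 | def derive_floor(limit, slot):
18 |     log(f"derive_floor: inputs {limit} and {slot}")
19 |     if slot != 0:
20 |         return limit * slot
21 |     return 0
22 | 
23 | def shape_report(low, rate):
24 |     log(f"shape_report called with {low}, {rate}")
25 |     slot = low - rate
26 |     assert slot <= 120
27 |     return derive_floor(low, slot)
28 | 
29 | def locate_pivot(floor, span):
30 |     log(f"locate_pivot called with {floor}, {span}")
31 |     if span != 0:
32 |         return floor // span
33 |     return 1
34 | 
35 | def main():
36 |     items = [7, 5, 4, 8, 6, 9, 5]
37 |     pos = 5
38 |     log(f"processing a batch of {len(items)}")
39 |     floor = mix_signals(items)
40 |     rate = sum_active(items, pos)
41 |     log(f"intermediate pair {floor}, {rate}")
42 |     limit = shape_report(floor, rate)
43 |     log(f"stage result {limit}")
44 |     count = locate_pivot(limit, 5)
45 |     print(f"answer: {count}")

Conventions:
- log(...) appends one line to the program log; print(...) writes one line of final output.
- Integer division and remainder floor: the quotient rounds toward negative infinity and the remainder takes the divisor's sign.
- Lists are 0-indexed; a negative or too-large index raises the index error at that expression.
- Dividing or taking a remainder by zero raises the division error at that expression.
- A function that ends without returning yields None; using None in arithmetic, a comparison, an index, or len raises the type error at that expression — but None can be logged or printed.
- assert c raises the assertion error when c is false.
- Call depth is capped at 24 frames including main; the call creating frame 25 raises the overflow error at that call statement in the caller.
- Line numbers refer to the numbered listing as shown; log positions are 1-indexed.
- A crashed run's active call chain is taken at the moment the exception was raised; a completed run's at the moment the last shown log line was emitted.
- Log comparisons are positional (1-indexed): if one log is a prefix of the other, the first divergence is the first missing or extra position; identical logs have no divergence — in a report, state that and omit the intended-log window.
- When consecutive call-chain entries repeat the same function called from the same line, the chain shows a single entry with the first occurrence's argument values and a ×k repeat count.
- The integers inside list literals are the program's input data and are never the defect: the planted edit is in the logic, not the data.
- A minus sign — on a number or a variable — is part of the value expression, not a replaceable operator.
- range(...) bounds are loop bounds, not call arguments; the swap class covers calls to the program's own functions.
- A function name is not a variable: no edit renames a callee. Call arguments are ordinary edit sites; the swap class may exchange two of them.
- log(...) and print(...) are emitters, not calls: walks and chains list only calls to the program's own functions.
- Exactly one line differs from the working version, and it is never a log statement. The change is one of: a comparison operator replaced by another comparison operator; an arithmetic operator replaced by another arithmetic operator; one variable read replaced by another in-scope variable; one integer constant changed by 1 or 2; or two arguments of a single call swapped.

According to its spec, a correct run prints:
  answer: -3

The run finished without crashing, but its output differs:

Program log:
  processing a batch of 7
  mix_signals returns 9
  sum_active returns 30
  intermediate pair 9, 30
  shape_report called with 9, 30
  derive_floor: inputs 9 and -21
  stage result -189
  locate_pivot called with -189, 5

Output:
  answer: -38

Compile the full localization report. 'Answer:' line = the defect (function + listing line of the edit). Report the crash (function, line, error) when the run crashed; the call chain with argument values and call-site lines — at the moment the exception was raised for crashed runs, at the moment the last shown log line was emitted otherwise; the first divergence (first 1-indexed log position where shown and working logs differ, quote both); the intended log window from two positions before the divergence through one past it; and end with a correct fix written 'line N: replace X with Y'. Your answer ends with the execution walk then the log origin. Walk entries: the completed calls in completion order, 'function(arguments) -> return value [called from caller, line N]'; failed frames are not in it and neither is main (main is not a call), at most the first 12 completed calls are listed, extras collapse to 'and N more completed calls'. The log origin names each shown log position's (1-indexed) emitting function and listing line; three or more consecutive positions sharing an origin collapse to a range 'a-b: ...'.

Answer: the defect is in derive_floor at line 20.
Core observation: At log position 7 the runs split — shown 'stage result -189', but the working version logs 'stage result -12'.
Call chain: main -> locate_pivot(-189, 5) (called at line 44).
First divergence: position 7 — shown 'stage result -189', intended 'stage result -12'.
Intended log window:
  5: shape_report called with 9, 30
  6: derive_floor: inputs 9 and -21
  7: stage result -12
  8: locate_pivot called with -12, 5
Execution walk:
  mix_signals([7, 5, 4, 8, 6, 9, 5]) -> 9  [called from main, line 39]
  sum_active([7, 5, 4, 8, 6, 9, 5], 5) -> 30  [called from main, line 40]
  derive_floor(9, -21) -> -189  [called from shape_report, line 27]
  shape_report(9, 30) -> -189  [called from main, line 42]
  locate_pivot(-189, 5) -> -38  [called from main, line 44]
Log line origins:
  1: from main, line 38
  2: from mix_signals, line 6
  3: from sum_active, line 14
  4: from main, line 41
  5: from shape_report, line 24
  6: from derive_floor, line 18
  7: from main, line 43
  8: from locate_pivot, line 30
A correct fix: line 20: replace `*` with `%`.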